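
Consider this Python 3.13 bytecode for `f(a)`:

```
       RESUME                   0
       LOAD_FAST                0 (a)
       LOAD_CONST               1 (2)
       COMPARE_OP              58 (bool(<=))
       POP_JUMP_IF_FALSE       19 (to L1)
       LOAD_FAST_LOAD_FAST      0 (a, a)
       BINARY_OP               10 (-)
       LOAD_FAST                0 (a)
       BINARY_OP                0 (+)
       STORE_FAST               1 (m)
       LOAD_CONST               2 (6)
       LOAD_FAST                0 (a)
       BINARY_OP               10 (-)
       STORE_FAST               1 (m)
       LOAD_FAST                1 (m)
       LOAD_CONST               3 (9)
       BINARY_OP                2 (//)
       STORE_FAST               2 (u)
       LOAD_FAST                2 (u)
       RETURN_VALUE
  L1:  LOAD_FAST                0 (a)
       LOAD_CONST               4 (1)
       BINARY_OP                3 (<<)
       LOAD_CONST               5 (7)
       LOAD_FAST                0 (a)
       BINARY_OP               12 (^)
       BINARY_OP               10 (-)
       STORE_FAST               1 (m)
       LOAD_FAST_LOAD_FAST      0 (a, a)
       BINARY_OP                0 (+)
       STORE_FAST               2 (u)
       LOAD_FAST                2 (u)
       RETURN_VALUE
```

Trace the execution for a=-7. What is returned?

1

LOAD_FAST a → push -7. Stack: [-7]
LOAD_CONST → push 2. Stack: [-7, 2]
COMPARE_OP bool(<=) → -7 vs 2 = True. Stack: [True]
POP_JUMP_IF_FALSE → pop True; no jump. Stack: []
LOAD_FAST_LOAD_FAST a,a → push -7,-7. Stack: [-7, -7]
BINARY_OP - → -7 - -7 = 0. Stack: [0]
LOAD_FAST a → push -7. Stack: [0, -7]
BINARY_OP + → 0 + -7 = -7. Stack: [-7]
STORE_FAST m → m=-7. Stack: []
LOAD_CONST → push 6. Stack: [6]
LOAD_FAST a → push -7. Stack: [6, -7]
BINARY_OP - → 6 - -7 = 13. Stack: [13]
STORE_FAST m → m=13. Stack: []
LOAD_FAST m → push 13. Stack: [13]
LOAD_CONST → push 9. Stack: [13, 9]
BINARY_OP // → 13 // 9 = 1. Stack: [1]
STORE_FAST u → u=1. Stack: []
LOAD_FAST u → push 1. Stack: [1]
RETURN_VALUE → return 1.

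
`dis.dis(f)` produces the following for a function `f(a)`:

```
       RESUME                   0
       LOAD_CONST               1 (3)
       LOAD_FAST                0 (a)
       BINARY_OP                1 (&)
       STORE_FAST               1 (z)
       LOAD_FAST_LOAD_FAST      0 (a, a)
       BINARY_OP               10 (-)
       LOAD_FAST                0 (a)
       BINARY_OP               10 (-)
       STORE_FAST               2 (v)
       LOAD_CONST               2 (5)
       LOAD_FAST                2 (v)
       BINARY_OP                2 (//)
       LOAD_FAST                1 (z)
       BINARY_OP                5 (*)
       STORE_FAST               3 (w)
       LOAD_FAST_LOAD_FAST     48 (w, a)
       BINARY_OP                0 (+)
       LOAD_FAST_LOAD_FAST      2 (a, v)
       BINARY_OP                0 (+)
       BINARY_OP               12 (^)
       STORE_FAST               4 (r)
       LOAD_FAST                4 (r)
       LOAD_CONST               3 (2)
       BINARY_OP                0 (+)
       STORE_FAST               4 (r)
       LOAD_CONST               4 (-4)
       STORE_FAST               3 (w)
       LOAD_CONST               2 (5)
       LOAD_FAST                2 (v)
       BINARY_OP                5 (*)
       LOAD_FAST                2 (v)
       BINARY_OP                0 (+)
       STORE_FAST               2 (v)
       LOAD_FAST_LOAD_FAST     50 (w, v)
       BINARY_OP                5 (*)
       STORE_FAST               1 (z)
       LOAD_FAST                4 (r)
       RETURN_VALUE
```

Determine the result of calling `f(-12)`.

LOAD_CONST → push 3. Stack: [3]
LOAD_FAST a → push -12. Stack: [3, -12]
BINARY_OP & → 3 & -12 = 0. Stack: [0]
STORE_FAST z → z=0. Stack: []
LOAD_FAST_LOAD_FAST a,a → push -12,-12. Stack: [-12, -12]
BINARY_OP - → -12 - -12 = 0. Stack: [0]
LOAD_FAST a → push -12. Stack: [0, -12]
BINARY_OP - → 0 - -12 = 12. Stack: [12]
STORE_FAST v → v=12. Stack: []
LOAD_CONST → push 5. Stack: [5]
LOAD_FAST v → push 12. Stack: [5, 12]
BINARY_OP // → 5 // 12 = 0. Stack: [0]
LOAD_FAST z → push 0. Stack: [0, 0]
BINARY_OP * → 0 * 0 = 0. Stack: [0]
STORE_FAST w → w=0. Stack: []
LOAD_FAST_LOAD_FAST w,a → push 0,-12. Stack: [0, -12]
BINARY_OP + → 0 + -12 = -12. Stack: [-12]
LOAD_FAST_LOAD_FAST a,v → push -12,12. Stack: [-12, -12, 12]
BINARY_OP + → -12 + 12 = 0. Stack: [-12, 0]
BINARY_OP ^ → -12 ^ 0 = -12. Stack: [-12]
STORE_FAST r → r=-12. Stack: []
LOAD_FAST r → push -12. Stack: [-12]
LOAD_CONST → push 2. Stack: [-12, 2]
BINARY_OP + → -12 + 2 = -10. Stack: [-10]
STORE_FAST r → r=-10. Stack: []
LOAD_CONST → push -4. Stack: [-4]
STORE_FAST w → w=-4. Stack: []
LOAD_CONST → push 5. Stack: [5]
LOAD_FAST v → push 12. Stack: [5, 12]
BINARY_OP * → 5 * 12 = 60. Stack: [60]
LOAD_FAST v → push 12. Stack: [60, 12]
BINARY_OP + → 60 + 12 = 72. Stack: [72]
STORE_FAST v → v=72. Stack: []
LOAD_FAST_LOAD_FAST w,v → push -4,72. Stack: [-4, 72]
BINARY_OP * → -4 * 72 = -288. Stack: [-288]
STORE_FAST z → z=-288. Stack: []
LOAD_FAST r → push -10. Stack: [-10]
RETURN_VALUE → return -10.

-10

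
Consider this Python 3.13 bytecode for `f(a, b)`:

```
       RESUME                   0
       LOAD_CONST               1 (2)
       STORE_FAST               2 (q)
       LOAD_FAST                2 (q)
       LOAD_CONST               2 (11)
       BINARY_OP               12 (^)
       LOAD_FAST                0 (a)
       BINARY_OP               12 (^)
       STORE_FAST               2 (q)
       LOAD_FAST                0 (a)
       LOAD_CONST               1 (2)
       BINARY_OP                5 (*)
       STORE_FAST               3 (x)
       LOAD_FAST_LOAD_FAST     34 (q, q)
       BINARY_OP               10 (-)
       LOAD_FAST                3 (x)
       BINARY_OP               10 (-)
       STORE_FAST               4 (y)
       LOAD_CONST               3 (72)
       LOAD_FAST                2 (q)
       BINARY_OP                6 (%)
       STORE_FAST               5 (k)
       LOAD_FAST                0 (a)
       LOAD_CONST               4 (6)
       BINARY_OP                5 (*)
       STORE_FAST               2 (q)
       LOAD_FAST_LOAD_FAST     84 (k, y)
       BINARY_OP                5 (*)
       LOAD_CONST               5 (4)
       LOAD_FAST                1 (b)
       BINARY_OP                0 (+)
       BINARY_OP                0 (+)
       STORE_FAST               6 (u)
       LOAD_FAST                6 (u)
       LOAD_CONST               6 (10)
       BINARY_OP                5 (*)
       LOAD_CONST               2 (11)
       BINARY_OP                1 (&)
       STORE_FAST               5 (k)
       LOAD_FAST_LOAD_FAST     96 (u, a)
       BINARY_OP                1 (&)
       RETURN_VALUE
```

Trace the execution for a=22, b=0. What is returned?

4

LOAD_CONST → push 2. Stack: [2]
STORE_FAST q → q=2. Stack: []
LOAD_FAST q → push 2. Stack: [2]
LOAD_CONST → push 11. Stack: [2, 11]
BINARY_OP ^ → 2 ^ 11 = 9. Stack: [9]
LOAD_FAST a → push 22. Stack: [9, 22]
BINARY_OP ^ → 9 ^ 22 = 31. Stack: [31]
STORE_FAST q → q=31. Stack: []
LOAD_FAST a → push 22. Stack: [22]
LOAD_CONST → push 2. Stack: [22, 2]
BINARY_OP * → 22 * 2 = 44. Stack: [44]
STORE_FAST x → x=44. Stack: []
LOAD_FAST_LOAD_FAST q,q → push 31,31. Stack: [31, 31]
BINARY_OP - → 31 - 31 = 0. Stack: [0]
LOAD_FAST x → push 44. Stack: [0, 44]
BINARY_OP - → 0 - 44 = -44. Stack: [-44]
STORE_FAST y → y=-44. Stack: []
LOAD_CONST → push 72. Stack: [72]
LOAD_FAST q → push 31. Stack: [72, 31]
BINARY_OP % → 72 % 31 = 10. Stack: [10]
STORE_FAST k → k=10. Stack: []
LOAD_FAST a → push 22. Stack: [22]
LOAD_CONST → push 6. Stack: [22, 6]
BINARY_OP * → 22 * 6 = 132. Stack: [132]
STORE_FAST q → q=132. Stack: []
LOAD_FAST_LOAD_FAST k,y → push 10,-44. Stack: [10, -44]
BINARY_OP * → 10 * -44 = -440. Stack: [-440]
LOAD_CONST → push 4. Stack: [-440, 4]
LOAD_FAST b → push 0. Stack: [-440, 4, 0]
BINARY_OP + → 4 + 0 = 4. Stack: [-440, 4]
BINARY_OP + → -440 + 4 = -436. Stack: [-436]
STORE_FAST u → u=-436. Stack: []
LOAD_FAST u → push -436. Stack: [-436]
LOAD_CONST → push 10. Stack: [-436, 10]
BINARY_OP * → -436 * 10 = -4360. Stack: [-4360]
LOAD_CONST → push 11. Stack: [-4360, 11]
BINARY_OP & → -4360 & 11 = 8. Stack: [8]
STORE_FAST k → k=8. Stack: []
LOAD_FAST_LOAD_FAST u,a → push -436,22. Stack: [-436, 22]
BINARY_OP & → -436 & 22 = 4. Stack: [4]
RETURN_VALUE → return 4.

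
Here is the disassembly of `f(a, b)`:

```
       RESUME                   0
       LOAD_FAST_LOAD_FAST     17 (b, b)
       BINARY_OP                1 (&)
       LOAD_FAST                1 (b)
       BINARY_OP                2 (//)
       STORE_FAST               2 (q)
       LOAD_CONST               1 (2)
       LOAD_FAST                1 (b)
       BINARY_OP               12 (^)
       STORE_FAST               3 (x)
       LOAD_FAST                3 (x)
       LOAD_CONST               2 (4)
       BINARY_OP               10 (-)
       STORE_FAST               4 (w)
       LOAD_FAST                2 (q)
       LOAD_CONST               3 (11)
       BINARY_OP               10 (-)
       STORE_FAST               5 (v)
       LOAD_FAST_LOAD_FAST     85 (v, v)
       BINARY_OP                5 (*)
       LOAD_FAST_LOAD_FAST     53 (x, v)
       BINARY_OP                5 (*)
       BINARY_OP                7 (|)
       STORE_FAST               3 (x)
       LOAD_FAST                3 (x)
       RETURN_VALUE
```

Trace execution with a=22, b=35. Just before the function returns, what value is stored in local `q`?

LOAD_FAST_LOAD_FAST b,b → push 35,35. Stack: [35, 35]
BINARY_OP & → 35 & 35 = 35. Stack: [35]
LOAD_FAST b → push 35. Stack: [35, 35]
BINARY_OP // → 35 // 35 = 1. Stack: [1]
STORE_FAST q → q=1. Stack: []
LOAD_CONST → push 2. Stack: [2]
LOAD_FAST b → push 35. Stack: [2, 35]
BINARY_OP ^ → 2 ^ 35 = 33. Stack: [33]
STORE_FAST x → x=33. Stack: []
LOAD_FAST x → push 33. Stack: [33]
LOAD_CONST → push 4. Stack: [33, 4]
BINARY_OP - → 33 - 4 = 29. Stack: [29]
STORE_FAST w → w=29. Stack: []
LOAD_FAST q → push 1. Stack: [1]
LOAD_CONST → push 11. Stack: [1, 11]
BINARY_OP - → 1 - 11 = -10. Stack: [-10]
STORE_FAST v → v=-10. Stack: []
LOAD_FAST_LOAD_FAST v,v → push -10,-10. Stack: [-10, -10]
BINARY_OP * → -10 * -10 = 100. Stack: [100]
LOAD_FAST_LOAD_FAST x,v → push 33,-10. Stack: [100, 33, -10]
BINARY_OP * → 33 * -10 = -330. Stack: [100, -330]
BINARY_OP | → 100 | -330 = -266. Stack: [-266]
STORE_FAST x → x=-266. Stack: []
LOAD_FAST x → push -266. Stack: [-266]
RETURN_VALUE → return -266.

1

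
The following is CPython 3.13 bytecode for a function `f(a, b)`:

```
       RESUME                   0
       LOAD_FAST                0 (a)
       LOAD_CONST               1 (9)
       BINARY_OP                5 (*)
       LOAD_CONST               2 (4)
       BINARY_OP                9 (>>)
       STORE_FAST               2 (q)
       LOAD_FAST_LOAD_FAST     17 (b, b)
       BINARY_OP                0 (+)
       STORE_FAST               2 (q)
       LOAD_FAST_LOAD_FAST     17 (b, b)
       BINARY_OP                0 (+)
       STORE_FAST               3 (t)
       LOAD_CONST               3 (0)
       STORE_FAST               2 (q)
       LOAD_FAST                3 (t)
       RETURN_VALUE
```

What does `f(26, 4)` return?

8

LOAD_FAST a → push 26. Stack: [26]
LOAD_CONST → push 9. Stack: [26, 9]
BINARY_OP * → 26 * 9 = 234. Stack: [234]
LOAD_CONST → push 4. Stack: [234, 4]
BINARY_OP >> → 234 >> 4 = 14. Stack: [14]
STORE_FAST q → q=14. Stack: []
LOAD_FAST_LOAD_FAST b,b → push 4,4. Stack: [4, 4]
BINARY_OP + → 4 + 4 = 8. Stack: [8]
STORE_FAST q → q=8. Stack: []
LOAD_FAST_LOAD_FAST b,b → push 4,4. Stack: [4, 4]
BINARY_OP + → 4 + 4 = 8. Stack: [8]
STORE_FAST t → t=8. Stack: []
LOAD_CONST → push 0. Stack: [0]
STORE_FAST q → q=0. Stack: []
LOAD_FAST t → push 8. Stack: [8]
RETURN_VALUE → return 8.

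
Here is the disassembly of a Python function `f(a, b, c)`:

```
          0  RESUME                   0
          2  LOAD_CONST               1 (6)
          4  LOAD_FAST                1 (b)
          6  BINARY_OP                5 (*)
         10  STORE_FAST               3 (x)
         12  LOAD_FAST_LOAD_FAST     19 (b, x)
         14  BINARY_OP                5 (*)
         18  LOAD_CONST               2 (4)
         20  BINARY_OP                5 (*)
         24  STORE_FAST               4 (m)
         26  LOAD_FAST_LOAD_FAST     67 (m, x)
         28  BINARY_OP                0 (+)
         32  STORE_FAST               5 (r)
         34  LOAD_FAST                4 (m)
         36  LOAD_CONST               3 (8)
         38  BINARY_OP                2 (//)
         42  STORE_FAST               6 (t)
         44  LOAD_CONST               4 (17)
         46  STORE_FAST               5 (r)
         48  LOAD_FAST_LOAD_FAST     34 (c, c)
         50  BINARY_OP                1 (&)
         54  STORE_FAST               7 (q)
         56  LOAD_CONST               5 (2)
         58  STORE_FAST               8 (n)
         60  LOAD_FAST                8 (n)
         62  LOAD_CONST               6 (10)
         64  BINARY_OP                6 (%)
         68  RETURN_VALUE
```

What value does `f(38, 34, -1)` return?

LOAD_CONST → push 6. Stack: [6]
LOAD_FAST b → push 34. Stack: [6, 34]
BINARY_OP * → 6 * 34 = 204. Stack: [204]
STORE_FAST x → x=204. Stack: []
LOAD_FAST_LOAD_FAST b,x → push 34,204. Stack: [34, 204]
BINARY_OP * → 34 * 204 = 6936. Stack: [6936]
LOAD_CONST → push 4. Stack: [6936, 4]
BINARY_OP * → 6936 * 4 = 27744. Stack: [27744]
STORE_FAST m → m=27744. Stack: []
LOAD_FAST_LOAD_FAST m,x → push 27744,204. Stack: [27744, 204]
BINARY_OP + → 27744 + 204 = 27948. Stack: [27948]
STORE_FAST r → r=27948. Stack: []
LOAD_FAST m → push 27744. Stack: [27744]
LOAD_CONST → push 8. Stack: [27744, 8]
BINARY_OP // → 27744 // 8 = 3468. Stack: [3468]
STORE_FAST t → t=3468. Stack: []
LOAD_CONST → push 17. Stack: [17]
STORE_FAST r → r=17. Stack: []
LOAD_FAST_LOAD_FAST c,c → push -1,-1. Stack: [-1, -1]
BINARY_OP & → -1 & -1 = -1. Stack: [-1]
STORE_FAST q → q=-1. Stack: []
LOAD_CONST → push 2. Stack: [2]
STORE_FAST n → n=2. Stack: []
LOAD_FAST n → push 2. Stack: [2]
LOAD_CONST → push 10. Stack: [2, 10]
BINARY_OP % → 2 % 10 = 2. Stack: [2]
RETURN_VALUE → return 2.

2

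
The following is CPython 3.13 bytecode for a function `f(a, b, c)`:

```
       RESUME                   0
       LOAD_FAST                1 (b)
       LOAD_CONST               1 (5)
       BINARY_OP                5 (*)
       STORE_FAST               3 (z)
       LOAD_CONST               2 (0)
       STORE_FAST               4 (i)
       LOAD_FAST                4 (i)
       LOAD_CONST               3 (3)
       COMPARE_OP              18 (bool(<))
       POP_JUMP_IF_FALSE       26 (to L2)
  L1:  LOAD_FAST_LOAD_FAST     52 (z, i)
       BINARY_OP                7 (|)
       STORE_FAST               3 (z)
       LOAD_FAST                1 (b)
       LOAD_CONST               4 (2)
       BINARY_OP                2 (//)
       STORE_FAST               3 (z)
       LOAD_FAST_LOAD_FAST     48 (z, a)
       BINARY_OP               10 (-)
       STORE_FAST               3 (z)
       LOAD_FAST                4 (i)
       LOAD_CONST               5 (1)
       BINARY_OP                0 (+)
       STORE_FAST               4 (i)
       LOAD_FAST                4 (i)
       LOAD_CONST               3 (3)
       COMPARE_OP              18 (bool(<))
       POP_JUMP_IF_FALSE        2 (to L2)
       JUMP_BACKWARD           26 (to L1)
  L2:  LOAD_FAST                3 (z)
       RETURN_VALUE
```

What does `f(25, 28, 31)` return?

LOAD_FAST b → push 28
LOAD_CONST → push 5
BINARY_OP * → 28 * 5 = 140
STORE_FAST z → z=140
LOAD_CONST → push 0
STORE_FAST i → i=0
LOAD_FAST i → push 0
LOAD_CONST → push 3
COMPARE_OP bool(<) → 0 vs 3 = True
POP_JUMP_IF_FALSE → pop True; no jump
LOAD_FAST_LOAD_FAST z,i → push 140,0
BINARY_OP | → 140 | 0 = 140
STORE_FAST z → z=140
LOAD_FAST b → push 28
LOAD_CONST → push 2
BINARY_OP // → 28 // 2 = 14
STORE_FAST z → z=14
LOAD_FAST_LOAD_FAST z,a → push 14,25
BINARY_OP - → 14 - 25 = -11
STORE_FAST z → z=-11
LOAD_FAST i → push 0
LOAD_CONST → push 1
BINARY_OP + → 0 + 1 = 1
STORE_FAST i → i=1
LOAD_FAST i → push 1
LOAD_CONST → push 3
COMPARE_OP bool(<) → 1 vs 3 = True
POP_JUMP_IF_FALSE → pop True; no jump
LOAD_FAST_LOAD_FAST z,i → push -11,1
BINARY_OP | → -11 | 1 = -11
STORE_FAST z → z=-11
LOAD_FAST b → push 28
LOAD_CONST → push 2
BINARY_OP // → 28 // 2 = 14
STORE_FAST z → z=14
LOAD_FAST_LOAD_FAST z,a → push 14,25
BINARY_OP - → 14 - 25 = -11
STORE_FAST z → z=-11
LOAD_FAST i → push 1
LOAD_CONST → push 1
BINARY_OP + → 1 + 1 = 2
STORE_FAST i → i=2
LOAD_FAST i → push 2
LOAD_CONST → push 3
COMPARE_OP bool(<) → 2 vs 3 = True
POP_JUMP_IF_FALSE → pop True; no jump
LOAD_FAST_LOAD_FAST z,i → push -11,2
BINARY_OP | → -11 | 2 = -9
STORE_FAST z → z=-9
LOAD_FAST b → push 28
LOAD_CONST → push 2
BINARY_OP // → 28 // 2 = 14
STORE_FAST z → z=14
LOAD_FAST_LOAD_FAST z,a → push 14,25
BINARY_OP - → 14 - 25 = -11
STORE_FAST z → z=-11
LOAD_FAST i → push 2
LOAD_CONST → push 1
BINARY_OP + → 2 + 1 = 3
STORE_FAST i → i=3
LOAD_FAST i → push 3
LOAD_CONST → push 3
COMPARE_OP bool(<) → 3 vs 3 = False
POP_JUMP_IF_FALSE → pop False; jump
LOAD_FAST z → push -11
RETURN_VALUE → return -11.

-11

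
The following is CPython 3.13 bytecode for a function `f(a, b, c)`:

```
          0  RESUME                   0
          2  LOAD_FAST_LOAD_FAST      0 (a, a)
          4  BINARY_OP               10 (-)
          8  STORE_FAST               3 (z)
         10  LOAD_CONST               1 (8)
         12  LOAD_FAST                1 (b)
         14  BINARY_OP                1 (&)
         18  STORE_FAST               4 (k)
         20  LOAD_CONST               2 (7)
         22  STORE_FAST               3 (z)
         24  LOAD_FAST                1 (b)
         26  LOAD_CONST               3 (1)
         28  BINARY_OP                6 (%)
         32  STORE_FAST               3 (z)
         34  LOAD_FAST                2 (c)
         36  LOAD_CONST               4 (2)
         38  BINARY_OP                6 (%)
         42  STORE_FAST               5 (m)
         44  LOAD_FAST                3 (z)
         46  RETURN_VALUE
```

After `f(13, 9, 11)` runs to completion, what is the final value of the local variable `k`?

LOAD_FAST_LOAD_FAST a,a → push 13,13. Stack: [13, 13]
BINARY_OP - → 13 - 13 = 0. Stack: [0]
STORE_FAST z → z=0. Stack: []
LOAD_CONST → push 8. Stack: [8]
LOAD_FAST b → push 9. Stack: [8, 9]
BINARY_OP & → 8 & 9 = 8. Stack: [8]
STORE_FAST k → k=8. Stack: []
LOAD_CONST → push 7. Stack: [7]
STORE_FAST z → z=7. Stack: []
LOAD_FAST b → push 9. Stack: [9]
LOAD_CONST → push 1. Stack: [9, 1]
BINARY_OP % → 9 % 1 = 0. Stack: [0]
STORE_FAST z → z=0. Stack: []
LOAD_FAST c → push 11. Stack: [11]
LOAD_CONST → push 2. Stack: [11, 2]
BINARY_OP % → 11 % 2 = 1. Stack: [1]
STORE_FAST m → m=1. Stack: []
LOAD_FAST z → push 0. Stack: [0]
RETURN_VALUE → return 0.

8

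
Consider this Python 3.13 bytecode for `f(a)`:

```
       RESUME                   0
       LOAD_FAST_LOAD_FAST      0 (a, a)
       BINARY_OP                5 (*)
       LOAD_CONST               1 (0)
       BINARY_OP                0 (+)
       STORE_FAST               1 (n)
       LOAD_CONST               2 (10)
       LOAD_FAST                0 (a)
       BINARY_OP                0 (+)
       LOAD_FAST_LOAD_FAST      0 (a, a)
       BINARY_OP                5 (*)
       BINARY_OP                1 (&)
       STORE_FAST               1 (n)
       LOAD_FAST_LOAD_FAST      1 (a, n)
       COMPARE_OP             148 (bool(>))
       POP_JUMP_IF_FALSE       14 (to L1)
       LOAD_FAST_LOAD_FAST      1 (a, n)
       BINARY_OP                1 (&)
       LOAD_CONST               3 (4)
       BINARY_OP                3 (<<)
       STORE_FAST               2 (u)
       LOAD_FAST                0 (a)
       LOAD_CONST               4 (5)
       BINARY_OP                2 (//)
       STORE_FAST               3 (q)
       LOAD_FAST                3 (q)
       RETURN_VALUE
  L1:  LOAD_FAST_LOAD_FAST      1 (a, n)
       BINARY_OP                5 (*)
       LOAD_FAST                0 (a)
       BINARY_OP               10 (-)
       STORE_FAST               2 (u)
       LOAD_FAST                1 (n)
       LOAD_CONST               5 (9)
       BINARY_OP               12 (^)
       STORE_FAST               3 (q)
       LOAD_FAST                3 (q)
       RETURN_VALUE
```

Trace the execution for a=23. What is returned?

4

LOAD_FAST_LOAD_FAST a,a → push 23,23. Stack: [23, 23]
BINARY_OP * → 23 * 23 = 529. Stack: [529]
LOAD_CONST → push 0. Stack: [529, 0]
BINARY_OP + → 529 + 0 = 529. Stack: [529]
STORE_FAST n → n=529. Stack: []
LOAD_CONST → push 10. Stack: [10]
LOAD_FAST a → push 23. Stack: [10, 23]
BINARY_OP + → 10 + 23 = 33. Stack: [33]
LOAD_FAST_LOAD_FAST a,a → push 23,23. Stack: [33, 23, 23]
BINARY_OP * → 23 * 23 = 529. Stack: [33, 529]
BINARY_OP & → 33 & 529 = 1. Stack: [1]
STORE_FAST n → n=1. Stack: []
LOAD_FAST_LOAD_FAST a,n → push 23,1. Stack: [23, 1]
COMPARE_OP bool(>) → 23 vs 1 = True. Stack: [True]
POP_JUMP_IF_FALSE → pop True; no jump. Stack: []
LOAD_FAST_LOAD_FAST a,n → push 23,1. Stack: [23, 1]
BINARY_OP & → 23 & 1 = 1. Stack: [1]
LOAD_CONST → push 4. Stack: [1, 4]
BINARY_OP << → 1 << 4 = 16. Stack: [16]
STORE_FAST u → u=16. Stack: []
LOAD_FAST a → push 23. Stack: [23]
LOAD_CONST → push 5. Stack: [23, 5]
BINARY_OP // → 23 // 5 = 4. Stack: [4]
STORE_FAST q → q=4. Stack: []
LOAD_FAST q → push 4. Stack: [4]
RETURN_VALUE → return 4.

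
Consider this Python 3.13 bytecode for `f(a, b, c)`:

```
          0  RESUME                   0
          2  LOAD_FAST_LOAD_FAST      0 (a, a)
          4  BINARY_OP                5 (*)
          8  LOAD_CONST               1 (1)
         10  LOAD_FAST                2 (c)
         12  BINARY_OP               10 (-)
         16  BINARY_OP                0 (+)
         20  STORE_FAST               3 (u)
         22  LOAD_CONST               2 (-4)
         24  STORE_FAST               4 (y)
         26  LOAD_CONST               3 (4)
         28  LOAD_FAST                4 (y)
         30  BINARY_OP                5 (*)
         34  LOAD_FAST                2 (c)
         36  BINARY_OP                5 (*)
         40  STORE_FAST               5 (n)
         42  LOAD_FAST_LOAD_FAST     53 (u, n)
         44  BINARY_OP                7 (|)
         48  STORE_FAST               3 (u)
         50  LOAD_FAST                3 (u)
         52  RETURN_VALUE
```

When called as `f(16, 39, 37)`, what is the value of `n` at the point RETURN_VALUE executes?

LOAD_FAST_LOAD_FAST a,a → push 16,16. Stack: [16, 16]
BINARY_OP * → 16 * 16 = 256. Stack: [256]
LOAD_CONST → push 1. Stack: [256, 1]
LOAD_FAST c → push 37. Stack: [256, 1, 37]
BINARY_OP - → 1 - 37 = -36. Stack: [256, -36]
BINARY_OP + → 256 + -36 = 220. Stack: [220]
STORE_FAST u → u=220. Stack: []
LOAD_CONST → push -4. Stack: [-4]
STORE_FAST y → y=-4. Stack: []
LOAD_CONST → push 4. Stack: [4]
LOAD_FAST y → push -4. Stack: [4, -4]
BINARY_OP * → 4 * -4 = -16. Stack: [-16]
LOAD_FAST c → push 37. Stack: [-16, 37]
BINARY_OP * → -16 * 37 = -592. Stack: [-592]
STORE_FAST n → n=-592. Stack: []
LOAD_FAST_LOAD_FAST u,n → push 220,-592. Stack: [220, -592]
BINARY_OP | → 220 | -592 = -516. Stack: [-516]
STORE_FAST u → u=-516. Stack: []
LOAD_FAST u → push -516. Stack: [-516]
RETURN_VALUE → return -516.

-592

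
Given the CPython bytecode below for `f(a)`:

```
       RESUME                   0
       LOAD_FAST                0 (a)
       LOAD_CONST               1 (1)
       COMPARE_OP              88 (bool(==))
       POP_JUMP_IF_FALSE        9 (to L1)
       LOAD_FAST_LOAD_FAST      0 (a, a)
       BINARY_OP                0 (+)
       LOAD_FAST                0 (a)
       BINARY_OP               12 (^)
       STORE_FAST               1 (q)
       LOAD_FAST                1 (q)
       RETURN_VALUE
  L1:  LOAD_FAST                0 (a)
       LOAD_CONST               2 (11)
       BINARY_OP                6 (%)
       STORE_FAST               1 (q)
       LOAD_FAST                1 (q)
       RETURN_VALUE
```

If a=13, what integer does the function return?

2

LOAD_FAST a → push 13. Stack: [13]
LOAD_CONST → push 1. Stack: [13, 1]
COMPARE_OP bool(==) → 13 vs 1 = False. Stack: [False]
POP_JUMP_IF_FALSE → pop False; jump. Stack: []
LOAD_FAST a → push 13. Stack: [13]
LOAD_CONST → push 11. Stack: [13, 11]
BINARY_OP % → 13 % 11 = 2. Stack: [2]
STORE_FAST q → q=2. Stack: []
LOAD_FAST q → push 2. Stack: [2]
RETURN_VALUE → return 2.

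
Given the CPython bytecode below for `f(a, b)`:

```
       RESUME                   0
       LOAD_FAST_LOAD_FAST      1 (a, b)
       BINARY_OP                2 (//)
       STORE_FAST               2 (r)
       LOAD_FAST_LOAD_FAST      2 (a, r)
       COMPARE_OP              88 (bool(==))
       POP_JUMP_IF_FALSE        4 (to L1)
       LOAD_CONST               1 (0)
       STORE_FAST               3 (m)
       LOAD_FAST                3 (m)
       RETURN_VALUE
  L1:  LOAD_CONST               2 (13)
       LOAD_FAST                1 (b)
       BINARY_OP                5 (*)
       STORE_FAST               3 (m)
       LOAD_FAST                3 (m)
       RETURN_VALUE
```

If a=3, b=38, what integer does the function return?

LOAD_FAST_LOAD_FAST a,b → push 3,38. Stack: [3, 38]
BINARY_OP // → 3 // 38 = 0. Stack: [0]
STORE_FAST r → r=0. Stack: []
LOAD_FAST_LOAD_FAST a,r → push 3,0. Stack: [3, 0]
COMPARE_OP bool(==) → 3 vs 0 = False. Stack: [False]
POP_JUMP_IF_FALSE → pop False; jump. Stack: []
LOAD_CONST → push 13. Stack: [13]
LOAD_FAST b → push 38. Stack: [13, 38]
BINARY_OP * → 13 * 38 = 494. Stack: [494]
STORE_FAST m → m=494. Stack: []
LOAD_FAST m → push 494. Stack: [494]
RETURN_VALUE → return 494.

494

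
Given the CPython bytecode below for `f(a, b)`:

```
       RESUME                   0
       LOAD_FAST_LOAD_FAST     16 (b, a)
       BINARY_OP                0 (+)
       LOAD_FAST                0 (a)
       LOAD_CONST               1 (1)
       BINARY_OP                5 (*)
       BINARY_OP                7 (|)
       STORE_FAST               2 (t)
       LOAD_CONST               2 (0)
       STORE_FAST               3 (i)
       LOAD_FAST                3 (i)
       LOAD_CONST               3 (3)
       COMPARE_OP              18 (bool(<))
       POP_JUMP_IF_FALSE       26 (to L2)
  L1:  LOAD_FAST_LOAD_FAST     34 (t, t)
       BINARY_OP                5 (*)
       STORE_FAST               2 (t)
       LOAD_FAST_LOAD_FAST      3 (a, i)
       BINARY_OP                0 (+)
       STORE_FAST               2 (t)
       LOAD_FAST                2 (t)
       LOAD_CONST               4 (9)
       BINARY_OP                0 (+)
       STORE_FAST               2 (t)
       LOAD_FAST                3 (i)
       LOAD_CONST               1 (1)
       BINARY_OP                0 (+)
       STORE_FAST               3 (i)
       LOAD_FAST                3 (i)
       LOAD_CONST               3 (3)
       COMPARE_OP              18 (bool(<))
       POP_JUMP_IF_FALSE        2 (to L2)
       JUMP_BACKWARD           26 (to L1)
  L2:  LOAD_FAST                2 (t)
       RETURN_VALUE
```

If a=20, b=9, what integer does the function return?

LOAD_FAST_LOAD_FAST b,a → push 9,20
BINARY_OP + → 9 + 20 = 29
LOAD_FAST a → push 20
LOAD_CONST → push 1
BINARY_OP * → 20 * 1 = 20
BINARY_OP | → 29 | 20 = 29
STORE_FAST t → t=29
LOAD_CONST → push 0
STORE_FAST i → i=0
LOAD_FAST i → push 0
LOAD_CONST → push 3
COMPARE_OP bool(<) → 0 vs 3 = True
POP_JUMP_IF_FALSE → pop True; no jump
LOAD_FAST_LOAD_FAST t,t → push 29,29
BINARY_OP * → 29 * 29 = 841
STORE_FAST t → t=841
LOAD_FAST_LOAD_FAST a,i → push 20,0
BINARY_OP + → 20 + 0 = 20
STORE_FAST t → t=20
LOAD_FAST t → push 20
LOAD_CONST → push 9
BINARY_OP + → 20 + 9 = 29
STORE_FAST t → t=29
LOAD_FAST i → push 0
LOAD_CONST → push 1
BINARY_OP + → 0 + 1 = 1
STORE_FAST i → i=1
LOAD_FAST i → push 1
LOAD_CONST → push 3
COMPARE_OP bool(<) → 1 vs 3 = True
POP_JUMP_IF_FALSE → pop True; no jump
LOAD_FAST_LOAD_FAST t,t → push 29,29
BINARY_OP * → 29 * 29 = 841
STORE_FAST t → t=841
LOAD_FAST_LOAD_FAST a,i → push 20,1
BINARY_OP + → 20 + 1 = 21
STORE_FAST t → t=21
LOAD_FAST t → push 21
LOAD_CONST → push 9
BINARY_OP + → 21 + 9 = 30
STORE_FAST t → t=30
LOAD_FAST i → push 1
LOAD_CONST → push 1
BINARY_OP + → 1 + 1 = 2
STORE_FAST i → i=2
LOAD_FAST i → push 2
LOAD_CONST → push 3
COMPARE_OP bool(<) → 2 vs 3 = True
POP_JUMP_IF_FALSE → pop True; no jump
LOAD_FAST_LOAD_FAST t,t → push 30,30
BINARY_OP * → 30 * 30 = 900
STORE_FAST t → t=900
LOAD_FAST_LOAD_FAST a,i → push 20,2
BINARY_OP + → 20 + 2 = 22
STORE_FAST t → t=22
LOAD_FAST t → push 22
LOAD_CONST → push 9
BINARY_OP + → 22 + 9 = 31
STORE_FAST t → t=31
LOAD_FAST i → push 2
LOAD_CONST → push 1
BINARY_OP + → 2 + 1 = 3
STORE_FAST i → i=3
LOAD_FAST i → push 3
LOAD_CONST → push 3
COMPARE_OP bool(<) → 3 vs 3 = False
POP_JUMP_IF_FALSE → pop False; jump
LOAD_FAST t → push 31
RETURN_VALUE → return 31.

31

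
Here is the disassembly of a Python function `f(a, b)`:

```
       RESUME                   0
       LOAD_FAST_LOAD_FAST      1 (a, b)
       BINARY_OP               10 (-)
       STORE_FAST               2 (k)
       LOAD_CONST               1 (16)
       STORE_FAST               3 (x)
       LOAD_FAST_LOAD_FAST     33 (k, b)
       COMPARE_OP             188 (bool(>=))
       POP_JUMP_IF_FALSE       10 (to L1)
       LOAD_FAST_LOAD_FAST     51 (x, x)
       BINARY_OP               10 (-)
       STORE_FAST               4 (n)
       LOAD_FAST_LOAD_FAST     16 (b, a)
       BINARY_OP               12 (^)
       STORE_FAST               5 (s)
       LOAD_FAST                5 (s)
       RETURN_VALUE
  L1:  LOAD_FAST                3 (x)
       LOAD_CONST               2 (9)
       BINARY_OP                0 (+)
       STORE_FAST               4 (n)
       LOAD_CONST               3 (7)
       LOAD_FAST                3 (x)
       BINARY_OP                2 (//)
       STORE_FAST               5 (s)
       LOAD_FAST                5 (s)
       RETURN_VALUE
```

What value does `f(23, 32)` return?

LOAD_FAST_LOAD_FAST a,b → push 23,32. Stack: [23, 32]
BINARY_OP - → 23 - 32 = -9. Stack: [-9]
STORE_FAST k → k=-9. Stack: []
LOAD_CONST → push 16. Stack: [16]
STORE_FAST x → x=16. Stack: []
LOAD_FAST_LOAD_FAST k,b → push -9,32. Stack: [-9, 32]
COMPARE_OP bool(>=) → -9 vs 32 = False. Stack: [False]
POP_JUMP_IF_FALSE → pop False; jump. Stack: []
LOAD_FAST x → push 16. Stack: [16]
LOAD_CONST → push 9. Stack: [16, 9]
BINARY_OP + → 16 + 9 = 25. Stack: [25]
STORE_FAST n → n=25. Stack: []
LOAD_CONST → push 7. Stack: [7]
LOAD_FAST x → push 16. Stack: [7, 16]
BINARY_OP // → 7 // 16 = 0. Stack: [0]
STORE_FAST s → s=0. Stack: []
LOAD_FAST s → push 0. Stack: [0]
RETURN_VALUE → return 0.

0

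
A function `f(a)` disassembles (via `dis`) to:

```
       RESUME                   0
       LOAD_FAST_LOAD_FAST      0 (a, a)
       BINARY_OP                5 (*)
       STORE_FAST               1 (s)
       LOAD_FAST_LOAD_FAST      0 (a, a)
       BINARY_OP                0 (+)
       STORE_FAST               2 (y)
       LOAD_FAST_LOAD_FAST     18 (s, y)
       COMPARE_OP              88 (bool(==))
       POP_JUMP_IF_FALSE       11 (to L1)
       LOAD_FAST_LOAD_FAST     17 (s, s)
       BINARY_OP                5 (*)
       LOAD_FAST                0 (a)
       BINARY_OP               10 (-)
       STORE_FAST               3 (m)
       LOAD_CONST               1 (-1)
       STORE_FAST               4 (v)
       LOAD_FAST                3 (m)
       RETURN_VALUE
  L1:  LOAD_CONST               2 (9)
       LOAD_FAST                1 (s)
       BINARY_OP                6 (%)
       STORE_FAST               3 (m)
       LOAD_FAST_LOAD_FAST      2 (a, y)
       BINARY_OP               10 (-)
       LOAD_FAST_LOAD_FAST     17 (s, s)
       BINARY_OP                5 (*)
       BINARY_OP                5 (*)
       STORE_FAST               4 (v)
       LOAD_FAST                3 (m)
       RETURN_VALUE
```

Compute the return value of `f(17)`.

LOAD_FAST_LOAD_FAST a,a → push 17,17. Stack: [17, 17]
BINARY_OP * → 17 * 17 = 289. Stack: [289]
STORE_FAST s → s=289. Stack: []
LOAD_FAST_LOAD_FAST a,a → push 17,17. Stack: [17, 17]
BINARY_OP + → 17 + 17 = 34. Stack: [34]
STORE_FAST y → y=34. Stack: []
LOAD_FAST_LOAD_FAST s,y → push 289,34. Stack: [289, 34]
COMPARE_OP bool(==) → 289 vs 34 = False. Stack: [False]
POP_JUMP_IF_FALSE → pop False; jump. Stack: []
LOAD_CONST → push 9. Stack: [9]
LOAD_FAST s → push 289. Stack: [9, 289]
BINARY_OP % → 9 % 289 = 9. Stack: [9]
STORE_FAST m → m=9. Stack: []
LOAD_FAST_LOAD_FAST a,y → push 17,34. Stack: [17, 34]
BINARY_OP - → 17 - 34 = -17. Stack: [-17]
LOAD_FAST_LOAD_FAST s,s → push 289,289. Stack: [-17, 289, 289]
BINARY_OP * → 289 * 289 = 83521. Stack: [-17, 83521]
BINARY_OP * → -17 * 83521 = -1419857. Stack: [-1419857]
STORE_FAST v → v=-1419857. Stack: []
LOAD_FAST m → push 9. Stack: [9]
RETURN_VALUE → return 9.

9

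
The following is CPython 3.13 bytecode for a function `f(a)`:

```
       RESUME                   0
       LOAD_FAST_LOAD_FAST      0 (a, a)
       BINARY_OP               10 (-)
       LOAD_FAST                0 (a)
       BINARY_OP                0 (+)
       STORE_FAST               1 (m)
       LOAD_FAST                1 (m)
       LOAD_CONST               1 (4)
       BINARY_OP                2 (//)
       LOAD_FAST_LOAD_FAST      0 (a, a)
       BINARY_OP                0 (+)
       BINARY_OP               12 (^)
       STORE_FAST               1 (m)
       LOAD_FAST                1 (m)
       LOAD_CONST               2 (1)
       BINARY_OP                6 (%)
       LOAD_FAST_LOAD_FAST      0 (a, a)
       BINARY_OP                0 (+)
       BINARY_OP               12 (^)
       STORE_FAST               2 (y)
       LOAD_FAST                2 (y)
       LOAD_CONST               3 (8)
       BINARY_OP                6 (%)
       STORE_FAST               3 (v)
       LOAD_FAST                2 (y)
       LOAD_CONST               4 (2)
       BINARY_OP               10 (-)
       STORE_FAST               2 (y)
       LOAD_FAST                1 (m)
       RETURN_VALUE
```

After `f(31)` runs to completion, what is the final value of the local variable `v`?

LOAD_FAST_LOAD_FAST a,a → push 31,31. Stack: [31, 31]
BINARY_OP - → 31 - 31 = 0. Stack: [0]
LOAD_FAST a → push 31. Stack: [0, 31]
BINARY_OP + → 0 + 31 = 31. Stack: [31]
STORE_FAST m → m=31. Stack: []
LOAD_FAST m → push 31. Stack: [31]
LOAD_CONST → push 4. Stack: [31, 4]
BINARY_OP // → 31 // 4 = 7. Stack: [7]
LOAD_FAST_LOAD_FAST a,a → push 31,31. Stack: [7, 31, 31]
BINARY_OP + → 31 + 31 = 62. Stack: [7, 62]
BINARY_OP ^ → 7 ^ 62 = 57. Stack: [57]
STORE_FAST m → m=57. Stack: []
LOAD_FAST m → push 57. Stack: [57]
LOAD_CONST → push 1. Stack: [57, 1]
BINARY_OP % → 57 % 1 = 0. Stack: [0]
LOAD_FAST_LOAD_FAST a,a → push 31,31. Stack: [0, 31, 31]
BINARY_OP + → 31 + 31 = 62. Stack: [0, 62]
BINARY_OP ^ → 0 ^ 62 = 62. Stack: [62]
STORE_FAST y → y=62. Stack: []
LOAD_FAST y → push 62. Stack: [62]
LOAD_CONST → push 8. Stack: [62, 8]
BINARY_OP % → 62 % 8 = 6. Stack: [6]
STORE_FAST v → v=6. Stack: []
LOAD_FAST y → push 62. Stack: [62]
LOAD_CONST → push 2. Stack: [62, 2]
BINARY_OP - → 62 - 2 = 60. Stack: [60]
STORE_FAST y → y=60. Stack: []
LOAD_FAST m → push 57. Stack: [57]
RETURN_VALUE → return 57.

6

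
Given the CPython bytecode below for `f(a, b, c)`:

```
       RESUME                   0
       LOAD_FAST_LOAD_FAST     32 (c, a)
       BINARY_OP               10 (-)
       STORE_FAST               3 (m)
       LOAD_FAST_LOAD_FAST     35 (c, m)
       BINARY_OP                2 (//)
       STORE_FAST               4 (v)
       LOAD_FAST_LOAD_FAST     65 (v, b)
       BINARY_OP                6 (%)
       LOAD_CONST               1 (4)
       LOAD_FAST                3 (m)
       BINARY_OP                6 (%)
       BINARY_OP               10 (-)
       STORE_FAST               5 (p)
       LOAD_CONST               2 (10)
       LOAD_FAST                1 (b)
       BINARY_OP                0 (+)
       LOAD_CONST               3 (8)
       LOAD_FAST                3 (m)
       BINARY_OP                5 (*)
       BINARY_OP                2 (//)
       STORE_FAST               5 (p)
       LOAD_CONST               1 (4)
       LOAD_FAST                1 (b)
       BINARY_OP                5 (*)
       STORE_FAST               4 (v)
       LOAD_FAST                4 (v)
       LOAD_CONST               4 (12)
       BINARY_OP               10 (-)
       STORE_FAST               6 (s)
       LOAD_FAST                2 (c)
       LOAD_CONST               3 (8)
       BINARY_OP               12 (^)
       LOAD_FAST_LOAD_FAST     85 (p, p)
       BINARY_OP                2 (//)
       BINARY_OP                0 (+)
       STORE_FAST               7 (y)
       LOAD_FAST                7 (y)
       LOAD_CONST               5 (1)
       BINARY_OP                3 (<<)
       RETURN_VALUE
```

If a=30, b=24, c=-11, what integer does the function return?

-4

LOAD_FAST_LOAD_FAST c,a → push -11,30. Stack: [-11, 30]
BINARY_OP - → -11 - 30 = -41. Stack: [-41]
STORE_FAST m → m=-41. Stack: []
LOAD_FAST_LOAD_FAST c,m → push -11,-41. Stack: [-11, -41]
BINARY_OP // → -11 // -41 = 0. Stack: [0]
STORE_FAST v → v=0. Stack: []
LOAD_FAST_LOAD_FAST v,b → push 0,24. Stack: [0, 24]
BINARY_OP % → 0 % 24 = 0. Stack: [0]
LOAD_CONST → push 4. Stack: [0, 4]
LOAD_FAST m → push -41. Stack: [0, 4, -41]
BINARY_OP % → 4 % -41 = -37. Stack: [0, -37]
BINARY_OP - → 0 - -37 = 37. Stack: [37]
STORE_FAST p → p=37. Stack: []
LOAD_CONST → push 10. Stack: [10]
LOAD_FAST b → push 24. Stack: [10, 24]
BINARY_OP + → 10 + 24 = 34. Stack: [34]
LOAD_CONST → push 8. Stack: [34, 8]
LOAD_FAST m → push -41. Stack: [34, 8, -41]
BINARY_OP * → 8 * -41 = -328. Stack: [34, -328]
BINARY_OP // → 34 // -328 = -1. Stack: [-1]
STORE_FAST p → p=-1. Stack: []
LOAD_CONST → push 4. Stack: [4]
LOAD_FAST b → push 24. Stack: [4, 24]
BINARY_OP * → 4 * 24 = 96. Stack: [96]
STORE_FAST v → v=96. Stack: []
LOAD_FAST v → push 96. Stack: [96]
LOAD_CONST → push 12. Stack: [96, 12]
BINARY_OP - → 96 - 12 = 84. Stack: [84]
STORE_FAST s → s=84. Stack: []
LOAD_FAST c → push -11. Stack: [-11]
LOAD_CONST → push 8. Stack: [-11, 8]
BINARY_OP ^ → -11 ^ 8 = -3. Stack: [-3]
LOAD_FAST_LOAD_FAST p,p → push -1,-1. Stack: [-3, -1, -1]
BINARY_OP // → -1 // -1 = 1. Stack: [-3, 1]
BINARY_OP + → -3 + 1 = -2. Stack: [-2]
STORE_FAST y → y=-2. Stack: []
LOAD_FAST y → push -2. Stack: [-2]
LOAD_CONST → push 1. Stack: [-2, 1]
BINARY_OP << → -2 << 1 = -4. Stack: [-4]
RETURN_VALUE → return -4.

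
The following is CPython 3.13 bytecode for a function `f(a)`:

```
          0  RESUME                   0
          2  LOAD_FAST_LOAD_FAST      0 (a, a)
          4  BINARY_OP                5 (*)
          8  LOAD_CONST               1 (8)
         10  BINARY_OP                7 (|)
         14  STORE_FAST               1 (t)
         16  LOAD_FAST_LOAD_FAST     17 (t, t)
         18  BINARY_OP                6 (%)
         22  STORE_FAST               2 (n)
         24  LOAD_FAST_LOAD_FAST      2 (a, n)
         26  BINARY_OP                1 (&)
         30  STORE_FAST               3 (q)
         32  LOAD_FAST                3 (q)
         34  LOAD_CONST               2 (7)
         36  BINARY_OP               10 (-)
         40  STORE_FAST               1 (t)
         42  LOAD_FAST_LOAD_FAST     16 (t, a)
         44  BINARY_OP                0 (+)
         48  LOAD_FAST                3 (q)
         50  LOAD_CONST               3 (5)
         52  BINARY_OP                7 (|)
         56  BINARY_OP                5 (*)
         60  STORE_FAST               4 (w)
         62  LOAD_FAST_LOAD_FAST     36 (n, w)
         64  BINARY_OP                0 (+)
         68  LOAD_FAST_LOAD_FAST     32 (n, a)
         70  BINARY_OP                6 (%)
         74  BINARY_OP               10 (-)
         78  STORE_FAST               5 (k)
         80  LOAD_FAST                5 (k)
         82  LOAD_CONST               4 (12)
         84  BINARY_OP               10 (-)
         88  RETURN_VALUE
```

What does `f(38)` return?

143

LOAD_FAST_LOAD_FAST a,a → push 38,38. Stack: [38, 38]
BINARY_OP * → 38 * 38 = 1444. Stack: [1444]
LOAD_CONST → push 8. Stack: [1444, 8]
BINARY_OP | → 1444 | 8 = 1452. Stack: [1452]
STORE_FAST t → t=1452. Stack: []
LOAD_FAST_LOAD_FAST t,t → push 1452,1452. Stack: [1452, 1452]
BINARY_OP % → 1452 % 1452 = 0. Stack: [0]
STORE_FAST n → n=0. Stack: []
LOAD_FAST_LOAD_FAST a,n → push 38,0. Stack: [38, 0]
BINARY_OP & → 38 & 0 = 0. Stack: [0]
STORE_FAST q → q=0. Stack: []
LOAD_FAST q → push 0. Stack: [0]
LOAD_CONST → push 7. Stack: [0, 7]
BINARY_OP - → 0 - 7 = -7. Stack: [-7]
STORE_FAST t → t=-7. Stack: []
LOAD_FAST_LOAD_FAST t,a → push -7,38. Stack: [-7, 38]
BINARY_OP + → -7 + 38 = 31. Stack: [31]
LOAD_FAST q → push 0. Stack: [31, 0]
LOAD_CONST → push 5. Stack: [31, 0, 5]
BINARY_OP | → 0 | 5 = 5. Stack: [31, 5]
BINARY_OP * → 31 * 5 = 155. Stack: [155]
STORE_FAST w → w=155. Stack: []
LOAD_FAST_LOAD_FAST n,w → push 0,155. Stack: [0, 155]
BINARY_OP + → 0 + 155 = 155. Stack: [155]
LOAD_FAST_LOAD_FAST n,a → push 0,38. Stack: [155, 0, 38]
BINARY_OP % → 0 % 38 = 0. Stack: [155, 0]
BINARY_OP - → 155 - 0 = 155. Stack: [155]
STORE_FAST k → k=155. Stack: []
LOAD_FAST k → push 155. Stack: [155]
LOAD_CONST → push 12. Stack: [155, 12]
BINARY_OP - → 155 - 12 = 143. Stack: [143]
RETURN_VALUE → return 143.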